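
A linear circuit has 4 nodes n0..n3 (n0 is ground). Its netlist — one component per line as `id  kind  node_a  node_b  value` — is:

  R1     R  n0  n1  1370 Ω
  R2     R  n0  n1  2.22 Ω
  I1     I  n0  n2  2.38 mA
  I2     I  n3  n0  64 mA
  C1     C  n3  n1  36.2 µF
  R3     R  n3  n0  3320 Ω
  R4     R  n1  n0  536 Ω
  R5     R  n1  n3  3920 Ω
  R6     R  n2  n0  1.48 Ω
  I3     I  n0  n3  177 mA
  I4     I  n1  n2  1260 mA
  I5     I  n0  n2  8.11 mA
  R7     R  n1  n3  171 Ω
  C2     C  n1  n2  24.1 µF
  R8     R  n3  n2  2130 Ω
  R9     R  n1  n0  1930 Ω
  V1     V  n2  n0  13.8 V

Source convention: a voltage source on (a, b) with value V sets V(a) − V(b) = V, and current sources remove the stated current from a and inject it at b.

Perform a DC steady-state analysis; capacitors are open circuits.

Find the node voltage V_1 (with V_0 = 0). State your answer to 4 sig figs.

-2.540 V

MNA unknowns: 3 node voltages V₁..V_3 plus 1 source current (V1)
R1: Y=0.0007299 on G[0,1]
R2: Y=0.4505 on G[0,1]
I1: z[0]−=0.00238, z[2]+=0.00238
I2: z[3]−=0.064, z[0]+=0.064
C1: Y=0.000 on G[3,1]
R3: Y=0.0003012 on G[3,0]
R4: Y=0.001866 on G[1,0]
R5: Y=0.0002551 on G[1,3]
R6: Y=0.6757 on G[2,0]
I3: z[0]−=0.177, z[3]+=0.177
I4: z[1]−=1.26, z[2]+=1.26
I5: z[0]−=0.00811, z[2]+=0.00811
R7: Y=0.005848 on G[1,3]
C2: Y=0.000 on G[1,2]
R8: Y=0.0004695 on G[3,2]
R9: Y=0.0005181 on G[1,0]
V1: row V2−V0=13.8, i_V1 at 2,0
solve → V1=-2.540, V2=13.80, V3=15.13
aux → i_V1=-8.053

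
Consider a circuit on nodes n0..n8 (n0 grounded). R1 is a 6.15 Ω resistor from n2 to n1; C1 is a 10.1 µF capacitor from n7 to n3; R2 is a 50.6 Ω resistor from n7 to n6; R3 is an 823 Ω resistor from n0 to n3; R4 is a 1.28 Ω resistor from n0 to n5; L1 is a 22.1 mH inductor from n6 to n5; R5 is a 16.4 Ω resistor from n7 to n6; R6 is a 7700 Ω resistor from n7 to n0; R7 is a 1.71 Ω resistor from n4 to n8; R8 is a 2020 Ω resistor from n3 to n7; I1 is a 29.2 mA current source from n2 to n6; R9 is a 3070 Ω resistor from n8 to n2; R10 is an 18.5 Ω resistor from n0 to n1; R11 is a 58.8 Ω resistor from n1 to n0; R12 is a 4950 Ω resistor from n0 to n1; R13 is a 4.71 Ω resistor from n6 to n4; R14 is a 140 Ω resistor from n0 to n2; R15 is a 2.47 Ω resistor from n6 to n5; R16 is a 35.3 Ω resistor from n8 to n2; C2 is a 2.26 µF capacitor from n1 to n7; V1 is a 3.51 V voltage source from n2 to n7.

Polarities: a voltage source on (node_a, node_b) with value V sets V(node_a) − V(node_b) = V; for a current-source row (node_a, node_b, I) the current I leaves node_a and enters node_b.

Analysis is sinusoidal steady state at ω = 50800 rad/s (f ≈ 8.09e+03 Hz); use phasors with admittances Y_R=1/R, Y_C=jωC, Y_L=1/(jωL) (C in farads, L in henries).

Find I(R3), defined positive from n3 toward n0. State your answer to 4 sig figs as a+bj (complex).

Apply KCL at each of the 8 non-ground nodes and solve the resulting linear system.
Node n1: branches {R1, R10, R11, R12, C2} → V_1 = 0.5663-0.7173j
Node n2: branches {R1, I1, R9, R14, R16, V1} → V_2 = 1.751+0.6098j
Node n3: branches {C1, R3, R8} → V_3 = -1.760+0.6057j
Node n4: branches {R7, R13} → V_4 = 0.03166+0.2219j
Node n5: branches {R4, L1, R15} → V_5 = -0.06464+0.05881j
Node n6: branches {R2, L1, R5, I1, R13, R15} → V_6 = -0.1896+0.1720j
Node n7: branches {C1, R2, R5, R6, R8, C2, V1} → V_7 = -1.759+0.6098j
Node n8: branches {R7, R9, R16} → V_8 = 0.1120+0.2400j
Source currents: i(V1)=-0.2814-0.2307j

-0.002138+0.0007359j A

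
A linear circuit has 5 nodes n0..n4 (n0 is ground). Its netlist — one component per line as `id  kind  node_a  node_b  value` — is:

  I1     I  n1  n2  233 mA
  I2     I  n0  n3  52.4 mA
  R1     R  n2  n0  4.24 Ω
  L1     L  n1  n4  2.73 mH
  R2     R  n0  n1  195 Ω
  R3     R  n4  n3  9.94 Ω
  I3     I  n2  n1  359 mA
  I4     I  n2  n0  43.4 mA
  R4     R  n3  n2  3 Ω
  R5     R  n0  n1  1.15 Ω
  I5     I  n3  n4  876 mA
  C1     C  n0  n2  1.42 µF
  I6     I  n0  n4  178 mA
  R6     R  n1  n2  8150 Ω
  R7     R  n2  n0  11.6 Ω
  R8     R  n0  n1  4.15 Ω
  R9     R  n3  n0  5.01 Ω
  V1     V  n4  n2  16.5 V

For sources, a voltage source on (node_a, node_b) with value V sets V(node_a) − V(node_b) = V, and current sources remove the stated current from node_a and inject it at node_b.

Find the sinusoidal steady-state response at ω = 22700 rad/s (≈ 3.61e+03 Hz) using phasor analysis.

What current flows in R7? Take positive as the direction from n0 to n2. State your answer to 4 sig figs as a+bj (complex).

Apply KCL at each of the 4 non-ground nodes and solve the resulting linear system.
Node n1: branches {I1, L1, R2, I3, R5, R6, R8} → V_1 = 0.1248-0.2306j
Node n2: branches {I1, R1, I3, I4, R4, C1, R6, R7, V1} → V_2 = -0.4286+0.5908j
Node n3: branches {I2, R3, R4, I5, R9} → V_3 = 1.027+0.4047j
Node n4: branches {L1, R3, I5, I6, V1} → V_4 = 16.07+0.5908j
Source currents: i(V1)=-0.4728+0.2386j

0.03695-0.05093j A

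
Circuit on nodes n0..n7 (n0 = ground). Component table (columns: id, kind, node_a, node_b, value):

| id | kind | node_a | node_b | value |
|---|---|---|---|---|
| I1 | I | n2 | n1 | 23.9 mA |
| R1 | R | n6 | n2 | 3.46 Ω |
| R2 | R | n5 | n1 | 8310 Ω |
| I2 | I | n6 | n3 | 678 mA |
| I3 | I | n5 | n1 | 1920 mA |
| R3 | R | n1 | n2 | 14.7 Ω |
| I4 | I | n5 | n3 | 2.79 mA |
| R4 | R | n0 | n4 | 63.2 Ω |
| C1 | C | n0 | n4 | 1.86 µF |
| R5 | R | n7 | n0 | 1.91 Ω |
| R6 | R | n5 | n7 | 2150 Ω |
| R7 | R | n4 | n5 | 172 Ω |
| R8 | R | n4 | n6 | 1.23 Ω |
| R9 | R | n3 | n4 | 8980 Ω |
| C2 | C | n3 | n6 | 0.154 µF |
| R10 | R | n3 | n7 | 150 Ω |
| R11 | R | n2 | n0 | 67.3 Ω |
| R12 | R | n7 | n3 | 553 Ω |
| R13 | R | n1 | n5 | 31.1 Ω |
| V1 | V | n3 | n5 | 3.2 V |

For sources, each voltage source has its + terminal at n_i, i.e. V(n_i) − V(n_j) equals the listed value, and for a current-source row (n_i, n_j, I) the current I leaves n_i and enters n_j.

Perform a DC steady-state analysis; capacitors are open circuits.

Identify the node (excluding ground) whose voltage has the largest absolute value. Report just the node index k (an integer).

1

MNA unknowns: 7 node voltages V₁..V_7 plus 1 source current (V1)
I1: z[2]−=0.0239, z[1]+=0.0239
R1: Y=0.2890 on G[6,2]
R2: Y=0.0001203 on G[5,1]
I2: z[6]−=0.678, z[3]+=0.678
I3: z[5]−=1.92, z[1]+=1.92
R3: Y=0.06803 on G[1,2]
I4: z[5]−=0.00279, z[3]+=0.00279
R4: Y=0.01582 on G[0,4]
C1: Y=0.000 on G[0,4]
R5: Y=0.5236 on G[7,0]
R6: Y=0.0004651 on G[5,7]
R7: Y=0.005814 on G[4,5]
R8: Y=0.8130 on G[4,6]
R9: Y=0.0001114 on G[3,4]
C2: Y=0.000 on G[3,6]
R10: Y=0.006667 on G[3,7]
R11: Y=0.01486 on G[2,0]
R12: Y=0.001808 on G[7,3]
R13: Y=0.03215 on G[1,5]
V1: row V3−V5=3.2, i_V1 at 3,5
solve → V1=17.98, V2=4.776, V3=-11.23, V4=1.843, V5=-14.43, V6=1.997, V7=-0.1913
aux → i_V1=0.7758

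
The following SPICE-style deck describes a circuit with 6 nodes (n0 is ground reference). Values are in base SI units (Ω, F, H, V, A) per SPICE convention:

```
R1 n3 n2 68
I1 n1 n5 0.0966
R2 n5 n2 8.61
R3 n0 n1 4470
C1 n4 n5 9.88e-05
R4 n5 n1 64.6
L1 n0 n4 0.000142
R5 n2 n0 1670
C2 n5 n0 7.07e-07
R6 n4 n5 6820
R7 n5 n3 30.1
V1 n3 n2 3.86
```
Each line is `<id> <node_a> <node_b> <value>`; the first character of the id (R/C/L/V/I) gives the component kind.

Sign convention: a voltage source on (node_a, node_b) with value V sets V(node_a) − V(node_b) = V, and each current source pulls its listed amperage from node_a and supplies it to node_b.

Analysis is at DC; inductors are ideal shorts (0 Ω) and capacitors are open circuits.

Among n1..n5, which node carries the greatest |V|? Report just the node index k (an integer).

3

Element admittances at DC:
  Y(R1) = 0.01471 S between n3,n2
  I1: injects 0.0966 A into n5 (from n1)
  Y(R2) = 0.1161 S between n5,n2
  Y(R3) = 0.0002237 S between n0,n1
  Y(C1) = 0.000 S between n4,n5
  Y(R4) = 0.01548 S between n5,n1
  L1: short n0↔n4 (DC inductor)
  Y(R5) = 0.0005988 S between n2,n0
  Y(C2) = 0.000 S between n5,n0
  Y(R6) = 0.0001466 S between n4,n5
  Y(R7) = 0.03322 S between n5,n3
  V1: constraint V(n3)−V(n2) = 3.86
Assemble and solve the 7×7 MNA system:
  V(n1)=-4.220  V(n2)=1.097  V(n3)=4.957  V(n4)=0.000  V(n5)=1.960
  i(L1)=-0.0002873  i(V1)=-0.1563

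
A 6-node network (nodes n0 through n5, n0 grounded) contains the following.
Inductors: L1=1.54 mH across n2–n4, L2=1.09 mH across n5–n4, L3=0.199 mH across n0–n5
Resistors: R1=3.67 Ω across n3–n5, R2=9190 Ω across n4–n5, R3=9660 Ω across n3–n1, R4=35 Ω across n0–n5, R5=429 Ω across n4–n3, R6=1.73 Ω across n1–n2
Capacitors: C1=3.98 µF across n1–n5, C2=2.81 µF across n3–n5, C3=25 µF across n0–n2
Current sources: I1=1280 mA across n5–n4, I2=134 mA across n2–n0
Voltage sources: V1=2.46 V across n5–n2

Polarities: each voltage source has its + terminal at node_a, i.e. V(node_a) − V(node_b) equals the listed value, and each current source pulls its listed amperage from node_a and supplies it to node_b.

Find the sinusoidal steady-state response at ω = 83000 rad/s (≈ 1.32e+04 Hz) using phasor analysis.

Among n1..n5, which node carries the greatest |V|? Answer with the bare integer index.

MNA unknowns: 5 node voltages V₁..V_5 plus 1 source current (V1)
L1: Y=0.000-0.007824j on G[2,4]
R1: Y=0.2725+0.000j on G[3,5]
R2: Y=0.0001088+0.000j on G[4,5]
C1: Y=0.000+0.3303j on G[1,5]
L2: Y=0.000-0.01105j on G[5,4]
R3: Y=0.0001035+0.000j on G[3,1]
R4: Y=0.02857+0.000j on G[0,5]
I1: z[5]−=1.28, z[4]+=1.28
L3: Y=0.000-0.06054j on G[0,5]
R5: Y=0.002331+0.000j on G[4,3]
C2: Y=0.000+0.2332j on G[3,5]
R6: Y=0.5780+0.000j on G[1,2]
I2: z[2]−=0.134, z[0]+=0.134
C3: Y=0.000+2.075j on G[0,2]
V1: row V5−V2=2.46, i_V1 at 5,2
solve → V1=0.6783+1.162j, V2=0.07248+0.1024j, V3=2.849+0.4010j, V4=10.12+66.97j, V5=2.532+0.1024j
aux → i_V1=-0.9519-0.3834j

4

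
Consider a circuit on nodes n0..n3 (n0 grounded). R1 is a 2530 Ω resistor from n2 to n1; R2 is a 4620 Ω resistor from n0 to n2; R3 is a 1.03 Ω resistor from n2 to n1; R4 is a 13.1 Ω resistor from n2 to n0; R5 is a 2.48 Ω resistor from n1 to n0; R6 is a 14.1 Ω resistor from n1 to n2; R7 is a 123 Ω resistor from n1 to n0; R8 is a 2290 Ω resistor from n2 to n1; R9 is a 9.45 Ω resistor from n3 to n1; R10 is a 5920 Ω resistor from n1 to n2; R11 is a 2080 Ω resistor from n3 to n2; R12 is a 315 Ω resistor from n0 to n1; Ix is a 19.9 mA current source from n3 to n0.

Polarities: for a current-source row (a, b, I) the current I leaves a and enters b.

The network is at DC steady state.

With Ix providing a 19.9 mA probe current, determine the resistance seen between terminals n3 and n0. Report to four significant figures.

R_eq = 11.46 Ω

Apply KCL at each of the 3 non-ground nodes and solve the resulting linear system.
Node n1: branches {R1, R3, R5, R6, R7, R8, R9, R10, R12} → V_1 = -0.04095
Node n2: branches {R1, R2, R3, R4, R6, R8, R10, R11} → V_2 = -0.03823
Node n3: branches {R9, R11, Ix} → V_3 = -0.2281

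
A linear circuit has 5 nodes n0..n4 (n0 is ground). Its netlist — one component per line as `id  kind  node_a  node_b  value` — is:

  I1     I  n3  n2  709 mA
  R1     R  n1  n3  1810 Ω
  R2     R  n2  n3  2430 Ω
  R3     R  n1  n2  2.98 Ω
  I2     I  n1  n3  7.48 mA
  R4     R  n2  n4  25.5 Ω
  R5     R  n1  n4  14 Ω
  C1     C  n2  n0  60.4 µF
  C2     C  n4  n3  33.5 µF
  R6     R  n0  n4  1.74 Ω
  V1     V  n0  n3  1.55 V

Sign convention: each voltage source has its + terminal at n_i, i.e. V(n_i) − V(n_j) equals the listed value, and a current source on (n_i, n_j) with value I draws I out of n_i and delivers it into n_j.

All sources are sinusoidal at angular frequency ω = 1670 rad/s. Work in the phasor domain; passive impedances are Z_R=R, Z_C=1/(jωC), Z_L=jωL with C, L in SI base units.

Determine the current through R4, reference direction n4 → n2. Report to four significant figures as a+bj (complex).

Element admittances at ω=1670 rad/s:
  I1: injects 0.709 A into n2 (from n3)
  Y(R1) = 0.0005525+0.000j S between n1,n3
  Y(R2) = 0.0004115+0.000j S between n2,n3
  Y(R3) = 0.3356+0.000j S between n1,n2
  I2: injects 0.00748 A into n3 (from n1)
  Y(R4) = 0.03922+0.000j S between n2,n4
  Y(R5) = 0.07143+0.000j S between n1,n4
  Y(C1) = 0.000+0.1009j S between n2,n0
  Y(C2) = 0.000+0.05595j S between n4,n3
  Y(R6) = 0.5747+0.000j S between n0,n4
  V1: constraint V(n0)−V(n3) = 1.55
Assemble and solve the 5×5 MNA system:
  V(n1)=2.769-3.529j  V(n2)=3.300-4.123j  V(n3)=-1.550+0.000j  V(n4)=0.4150-0.7641j
  i(V1)=0.6544-0.1063j

-0.1131+0.1317j A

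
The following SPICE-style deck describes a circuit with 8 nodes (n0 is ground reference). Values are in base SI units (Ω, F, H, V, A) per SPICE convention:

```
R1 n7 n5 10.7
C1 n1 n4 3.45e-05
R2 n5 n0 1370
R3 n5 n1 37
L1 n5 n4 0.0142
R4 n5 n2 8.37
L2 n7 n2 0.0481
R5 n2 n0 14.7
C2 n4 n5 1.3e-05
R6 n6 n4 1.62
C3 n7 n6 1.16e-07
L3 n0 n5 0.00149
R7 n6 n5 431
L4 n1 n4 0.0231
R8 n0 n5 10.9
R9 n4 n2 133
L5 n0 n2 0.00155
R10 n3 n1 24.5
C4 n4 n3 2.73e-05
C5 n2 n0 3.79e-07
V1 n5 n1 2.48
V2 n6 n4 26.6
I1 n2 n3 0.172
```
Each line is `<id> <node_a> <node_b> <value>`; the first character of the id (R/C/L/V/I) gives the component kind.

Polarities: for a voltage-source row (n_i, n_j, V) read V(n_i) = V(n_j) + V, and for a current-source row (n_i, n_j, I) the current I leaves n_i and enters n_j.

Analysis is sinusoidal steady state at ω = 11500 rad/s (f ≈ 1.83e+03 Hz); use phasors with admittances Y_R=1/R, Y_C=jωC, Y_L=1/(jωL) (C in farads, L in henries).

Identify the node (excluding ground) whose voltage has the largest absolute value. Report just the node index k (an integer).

MNA unknowns: 7 node voltages V₁..V_7 plus 2 source currents (V1, V2)
R1: Y=0.09346+0.000j on G[7,5]
C1: Y=0.000+0.3967j on G[1,4]
R2: Y=0.0007299+0.000j on G[5,0]
R3: Y=0.02703+0.000j on G[5,1]
L1: Y=0.000-0.006124j on G[5,4]
R4: Y=0.1195+0.000j on G[5,2]
L2: Y=0.000-0.001808j on G[7,2]
R5: Y=0.06803+0.000j on G[2,0]
C2: Y=0.000+0.1495j on G[4,5]
R6: Y=0.6173+0.000j on G[6,4]
C3: Y=0.000+0.001334j on G[7,6]
L3: Y=0.000-0.05836j on G[0,5]
R7: Y=0.002320+0.000j on G[6,5]
L4: Y=0.000-0.003764j on G[1,4]
R8: Y=0.09174+0.000j on G[0,5]
R9: Y=0.007519+0.000j on G[4,2]
L5: Y=0.000-0.05610j on G[0,2]
R10: Y=0.04082+0.000j on G[3,1]
C4: Y=0.000+0.3140j on G[4,3]
C5: Y=0.000+0.004358j on G[2,0]
V1: row V5−V1=2.48, i_V1 at 5,1
V2: row V6−V4=26.6, i_V2 at 6,4
I1: z[2]−=0.172, z[3]+=0.172
solve → V1=-2.003+0.06369j, V2=-0.6009-0.1344j, V3=-1.273-0.5566j, V4=-1.354-0.1035j, V5=0.4771+0.06369j, V6=25.25-0.1035j, V7=0.4737+0.4381j
aux → i_V1=-0.1625-0.2297j, i_V2=-16.48-0.03266j

6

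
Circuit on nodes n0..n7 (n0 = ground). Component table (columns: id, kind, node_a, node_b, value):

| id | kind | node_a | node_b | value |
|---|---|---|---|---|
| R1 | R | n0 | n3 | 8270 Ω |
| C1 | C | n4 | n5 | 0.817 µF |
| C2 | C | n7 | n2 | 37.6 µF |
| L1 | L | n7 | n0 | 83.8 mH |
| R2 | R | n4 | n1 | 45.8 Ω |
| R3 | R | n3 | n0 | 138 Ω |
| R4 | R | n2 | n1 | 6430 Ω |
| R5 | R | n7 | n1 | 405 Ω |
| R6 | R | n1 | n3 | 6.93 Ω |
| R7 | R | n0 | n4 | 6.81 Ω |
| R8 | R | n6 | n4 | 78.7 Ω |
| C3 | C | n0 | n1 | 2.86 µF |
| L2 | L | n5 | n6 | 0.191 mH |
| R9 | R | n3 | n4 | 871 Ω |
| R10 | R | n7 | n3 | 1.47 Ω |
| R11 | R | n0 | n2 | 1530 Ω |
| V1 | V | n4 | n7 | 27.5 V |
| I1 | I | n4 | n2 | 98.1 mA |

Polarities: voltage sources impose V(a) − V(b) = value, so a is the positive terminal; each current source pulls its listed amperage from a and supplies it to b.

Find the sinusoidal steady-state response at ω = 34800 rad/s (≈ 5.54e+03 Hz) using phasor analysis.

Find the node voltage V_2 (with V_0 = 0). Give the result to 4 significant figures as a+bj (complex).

-19.50+4.905j V

Apply KCL at each of the 7 non-ground nodes and solve the resulting linear system.
Node n1: branches {R2, R4, R5, R6, C3} → V_1 = -7.900+10.42j
Node n2: branches {C2, R4, R11, I1} → V_2 = -19.50+4.905j
Node n3: branches {R1, R3, R6, R9, R10} → V_3 = -17.28+5.887j
Node n4: branches {C1, R2, R7, R8, R9, V1, I1} → V_4 = 8.002+4.991j
Node n5: branches {C1, L2} → V_5 = 8.002+4.991j
Node n6: branches {R8, L2} → V_6 = 8.002+4.991j
Node n7: branches {C2, L1, R5, R10, V1} → V_7 = -19.50+4.991j
Source currents: i(V1)=-1.649-0.6135j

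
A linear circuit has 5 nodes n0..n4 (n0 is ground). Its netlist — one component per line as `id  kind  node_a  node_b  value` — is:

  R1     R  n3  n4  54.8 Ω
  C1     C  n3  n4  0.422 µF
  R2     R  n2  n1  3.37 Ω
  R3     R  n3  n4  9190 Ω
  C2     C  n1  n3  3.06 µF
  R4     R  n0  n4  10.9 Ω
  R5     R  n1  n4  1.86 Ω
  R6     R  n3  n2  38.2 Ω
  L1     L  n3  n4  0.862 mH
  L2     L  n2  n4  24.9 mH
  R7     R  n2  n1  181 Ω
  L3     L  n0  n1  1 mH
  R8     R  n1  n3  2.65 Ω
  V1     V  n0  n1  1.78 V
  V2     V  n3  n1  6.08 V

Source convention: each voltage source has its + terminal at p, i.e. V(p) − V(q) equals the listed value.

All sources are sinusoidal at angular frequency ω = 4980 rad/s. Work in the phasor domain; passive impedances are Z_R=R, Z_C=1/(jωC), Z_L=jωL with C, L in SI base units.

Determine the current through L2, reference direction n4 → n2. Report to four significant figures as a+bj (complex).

-0.01418-0.005140j A

Element admittances at ω=4980 rad/s:
  Y(R1) = 0.01825+0.000j S between n3,n4
  Y(C1) = 0.000+0.002102j S between n3,n4
  Y(R2) = 0.2967+0.000j S between n2,n1
  Y(R3) = 0.0001088+0.000j S between n3,n4
  Y(C2) = 0.000+0.01524j S between n1,n3
  Y(R4) = 0.09174+0.000j S between n0,n4
  Y(R5) = 0.5376+0.000j S between n1,n4
  Y(R6) = 0.02618+0.000j S between n3,n2
  Y(L1) = 0.000-0.2330j S between n3,n4
  Y(L2) = 0.000-0.008064j S between n2,n4
  Y(R7) = 0.005525+0.000j S between n2,n1
  Y(L3) = 0.000-0.2008j S between n0,n1
  Y(R8) = 0.3774+0.000j S between n1,n3
  V1: constraint V(n0)−V(n1) = 1.78
  V2: constraint V(n3)−V(n1) = 6.08
Assemble and solve the 6×6 MNA system:
  V(n1)=-1.780+0.000j  V(n2)=-1.339-0.01565j  V(n3)=4.300+0.000j  V(n4)=-0.7013-1.774j
  i(V1)=-0.06434+0.1946j  i(V2)=-2.943+1.029j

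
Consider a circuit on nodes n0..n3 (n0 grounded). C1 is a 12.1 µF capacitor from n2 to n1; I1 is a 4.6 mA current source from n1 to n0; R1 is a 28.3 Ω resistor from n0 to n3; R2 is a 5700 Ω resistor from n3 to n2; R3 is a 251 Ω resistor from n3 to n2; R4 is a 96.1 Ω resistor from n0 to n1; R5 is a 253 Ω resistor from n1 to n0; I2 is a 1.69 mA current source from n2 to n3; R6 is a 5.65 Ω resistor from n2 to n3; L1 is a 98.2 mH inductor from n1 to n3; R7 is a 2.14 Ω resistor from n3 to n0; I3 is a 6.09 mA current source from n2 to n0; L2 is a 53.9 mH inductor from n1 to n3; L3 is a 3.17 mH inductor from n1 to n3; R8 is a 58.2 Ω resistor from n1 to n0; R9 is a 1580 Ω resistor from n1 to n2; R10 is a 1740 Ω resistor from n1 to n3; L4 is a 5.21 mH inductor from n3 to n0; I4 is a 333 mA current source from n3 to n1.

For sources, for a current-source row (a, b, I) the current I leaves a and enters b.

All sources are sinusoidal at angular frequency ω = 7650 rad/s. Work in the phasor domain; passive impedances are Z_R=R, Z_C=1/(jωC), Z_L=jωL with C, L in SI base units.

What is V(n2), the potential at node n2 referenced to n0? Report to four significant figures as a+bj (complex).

Apply KCL at each of the 3 non-ground nodes and solve the resulting linear system.
Node n1: branches {C1, I1, R4, R5, L1, L2, L3, R8, R9, R10, I4} → V_1 = 3.836-1.639j
Node n2: branches {C1, R2, R3, I2, R6, I3, R9} → V_2 = 1.252+1.399j
Node n3: branches {R1, R2, R3, I2, R6, L1, R7, L2, L3, R10, L4, I4} → V_3 = -0.2664+0.08953j

1.252+1.399j V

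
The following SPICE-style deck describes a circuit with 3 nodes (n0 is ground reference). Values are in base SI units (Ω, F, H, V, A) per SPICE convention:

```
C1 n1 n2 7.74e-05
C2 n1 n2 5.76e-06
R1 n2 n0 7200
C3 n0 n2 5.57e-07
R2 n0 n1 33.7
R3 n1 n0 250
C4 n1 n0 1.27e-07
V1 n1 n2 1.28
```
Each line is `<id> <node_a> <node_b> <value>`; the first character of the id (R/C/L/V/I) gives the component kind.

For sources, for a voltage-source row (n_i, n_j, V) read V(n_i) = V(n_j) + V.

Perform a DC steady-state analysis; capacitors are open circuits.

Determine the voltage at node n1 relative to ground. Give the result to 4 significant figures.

Element admittances at DC:
  Y(C1) = 0.000 S between n1,n2
  Y(C2) = 0.000 S between n1,n2
  Y(R1) = 0.0001389 S between n2,n0
  Y(C3) = 0.000 S between n0,n2
  Y(R2) = 0.02967 S between n0,n1
  Y(R3) = 0.004000 S between n1,n0
  Y(C4) = 0.000 S between n1,n0
  V1: constraint V(n1)−V(n2) = 1.28
Assemble and solve the 3×3 MNA system:
  V(n1)=0.005258  V(n2)=-1.275
  i(V1)=-0.0001770

0.005258 V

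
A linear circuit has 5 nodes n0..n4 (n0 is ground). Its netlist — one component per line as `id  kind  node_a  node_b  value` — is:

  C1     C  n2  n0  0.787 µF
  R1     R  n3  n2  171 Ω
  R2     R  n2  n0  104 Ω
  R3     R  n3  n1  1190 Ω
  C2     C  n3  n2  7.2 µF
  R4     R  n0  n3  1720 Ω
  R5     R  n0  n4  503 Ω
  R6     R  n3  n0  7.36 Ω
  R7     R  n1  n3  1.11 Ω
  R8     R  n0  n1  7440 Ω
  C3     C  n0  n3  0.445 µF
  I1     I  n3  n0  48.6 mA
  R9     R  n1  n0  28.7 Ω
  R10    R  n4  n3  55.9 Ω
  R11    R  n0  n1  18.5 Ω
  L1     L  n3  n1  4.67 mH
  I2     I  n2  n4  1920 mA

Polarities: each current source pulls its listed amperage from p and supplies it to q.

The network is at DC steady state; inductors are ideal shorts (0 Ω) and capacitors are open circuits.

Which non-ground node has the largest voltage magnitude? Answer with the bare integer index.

2

MNA unknowns: 4 node voltages V₁..V_4 plus 1 source current (L1)
C1: Y=0.000 on G[2,0]
R1: Y=0.005848 on G[3,2]
R2: Y=0.009615 on G[2,0]
R3: Y=0.0008403 on G[3,1]
C2: Y=0.000 on G[3,2]
R4: Y=0.0005814 on G[0,3]
R5: Y=0.001988 on G[0,4]
R6: Y=0.1359 on G[3,0]
R7: Y=0.9009 on G[1,3]
R8: Y=0.0001344 on G[0,1]
C3: Y=0.000 on G[0,3]
I1: z[3]−=0.0486, z[0]+=0.0486
R9: Y=0.03484 on G[1,0]
R10: Y=0.01789 on G[4,3]
R11: Y=0.05405 on G[0,1]
L1: row V3−V1=0, i_L1 at 3,1
I2: z[2]−=1.92, z[4]+=1.92
solve → V1=4.128, V2=-122.6, V3=4.128, V4=100.3
aux → i_L1=0.3675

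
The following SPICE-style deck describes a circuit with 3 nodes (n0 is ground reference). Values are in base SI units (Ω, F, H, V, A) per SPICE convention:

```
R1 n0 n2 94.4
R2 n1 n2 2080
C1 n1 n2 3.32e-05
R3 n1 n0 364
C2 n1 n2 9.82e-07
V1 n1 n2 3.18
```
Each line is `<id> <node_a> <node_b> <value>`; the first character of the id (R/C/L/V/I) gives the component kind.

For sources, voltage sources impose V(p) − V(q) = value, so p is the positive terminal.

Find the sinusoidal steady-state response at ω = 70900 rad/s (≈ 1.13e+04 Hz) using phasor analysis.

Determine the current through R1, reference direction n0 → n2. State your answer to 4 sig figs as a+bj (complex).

MNA unknowns: 2 node voltages V₁..V_2 plus 1 source current (V1)
R1: Y=0.01059+0.000j on G[0,2]
R2: Y=0.0004808+0.000j on G[1,2]
C1: Y=0.000+2.354j on G[1,2]
R3: Y=0.002747+0.000j on G[1,0]
C2: Y=0.000+0.06962j on G[1,2]
V1: row V1−V2=3.18, i_V1 at 1,2
solve → V1=2.525+0.000j, V2=-0.6549+0.000j
aux → i_V1=-0.008466-7.707j

0.006937+0.000j A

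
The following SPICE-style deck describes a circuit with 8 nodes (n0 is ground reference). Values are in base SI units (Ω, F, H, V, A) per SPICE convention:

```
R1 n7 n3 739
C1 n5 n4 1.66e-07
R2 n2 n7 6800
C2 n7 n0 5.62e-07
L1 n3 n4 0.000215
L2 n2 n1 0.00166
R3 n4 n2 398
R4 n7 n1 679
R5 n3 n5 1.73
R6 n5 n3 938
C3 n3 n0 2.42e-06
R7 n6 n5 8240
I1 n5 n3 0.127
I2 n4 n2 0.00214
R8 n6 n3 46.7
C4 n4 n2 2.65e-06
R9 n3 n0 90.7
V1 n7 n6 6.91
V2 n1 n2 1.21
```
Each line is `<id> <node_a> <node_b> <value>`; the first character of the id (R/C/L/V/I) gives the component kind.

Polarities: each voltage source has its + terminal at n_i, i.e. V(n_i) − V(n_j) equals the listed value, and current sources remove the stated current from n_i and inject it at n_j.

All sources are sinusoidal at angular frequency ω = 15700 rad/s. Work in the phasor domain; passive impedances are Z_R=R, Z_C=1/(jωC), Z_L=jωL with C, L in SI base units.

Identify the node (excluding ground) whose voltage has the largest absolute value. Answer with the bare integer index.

7

Apply KCL at each of the 7 non-ground nodes and solve the resulting linear system.
Node n1: branches {L2, R4, V2} → V_1 = 0.1140-0.1466j
Node n2: branches {R2, L2, R3, I2, C4, V2} → V_2 = -1.096-0.1466j
Node n3: branches {R1, L1, R5, R6, C3, I1, R8, R9} → V_3 = -1.064+0.05794j
Node n4: branches {C1, L1, R3, I2, C4} → V_4 = -1.054+0.08278j
Node n5: branches {C1, R5, R6, R7, I1} → V_5 = -1.284+0.05862j
Node n6: branches {R7, R8, V1} → V_6 = -2.401-1.579j
Node n7: branches {R1, R2, C2, R4, V1} → V_7 = 4.509-1.579j
Source currents: i(V1)=-0.02877-0.03525j, i(V2)=0.006473+0.04432j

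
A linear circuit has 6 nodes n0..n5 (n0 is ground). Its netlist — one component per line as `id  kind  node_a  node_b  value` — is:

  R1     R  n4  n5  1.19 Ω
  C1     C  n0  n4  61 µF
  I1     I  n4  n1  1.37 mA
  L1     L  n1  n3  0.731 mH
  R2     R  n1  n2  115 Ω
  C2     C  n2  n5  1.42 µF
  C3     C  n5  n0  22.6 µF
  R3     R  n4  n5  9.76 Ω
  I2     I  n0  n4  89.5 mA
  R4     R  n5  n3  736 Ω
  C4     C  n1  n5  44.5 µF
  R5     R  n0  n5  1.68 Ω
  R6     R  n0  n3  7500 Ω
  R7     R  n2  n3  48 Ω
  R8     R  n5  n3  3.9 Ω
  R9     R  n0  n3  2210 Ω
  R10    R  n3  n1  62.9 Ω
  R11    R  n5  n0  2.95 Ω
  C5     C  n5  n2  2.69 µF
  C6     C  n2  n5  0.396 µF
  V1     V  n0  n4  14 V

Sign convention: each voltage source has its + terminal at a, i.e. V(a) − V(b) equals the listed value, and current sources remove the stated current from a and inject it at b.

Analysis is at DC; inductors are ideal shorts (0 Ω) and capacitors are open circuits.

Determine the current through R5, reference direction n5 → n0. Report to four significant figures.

-4.184 A

Element admittances at DC:
  Y(R1) = 0.8403 S between n4,n5
  Y(C1) = 0.000 S between n0,n4
  I1: injects 0.00137 A into n1 (from n4)
  L1: short n1↔n3 (DC inductor)
  Y(R2) = 0.008696 S between n1,n2
  Y(C2) = 0.000 S between n2,n5
  Y(C3) = 0.000 S between n5,n0
  Y(R3) = 0.1025 S between n4,n5
  I2: injects 0.0895 A into n4 (from n0)
  Y(R4) = 0.001359 S between n5,n3
  Y(C4) = 0.000 S between n1,n5
  Y(R5) = 0.5952 S between n0,n5
  Y(R6) = 0.0001333 S between n0,n3
  Y(R7) = 0.02083 S between n2,n3
  Y(R8) = 0.2564 S between n5,n3
  Y(R9) = 0.0004525 S between n0,n3
  Y(R10) = 0.01590 S between n3,n1
  Y(R11) = 0.3390 S between n5,n0
  Y(C5) = 0.000 S between n5,n2
  Y(C6) = 0.000 S between n2,n5
  V1: constraint V(n0)−V(n4) = 14
Assemble and solve the 7×7 MNA system:
  V(n1)=-7.008  V(n2)=-7.008  V(n3)=-7.008  V(n4)=-14.00  V(n5)=-7.029
  i(L1)=0.001370  i(V1)=-6.660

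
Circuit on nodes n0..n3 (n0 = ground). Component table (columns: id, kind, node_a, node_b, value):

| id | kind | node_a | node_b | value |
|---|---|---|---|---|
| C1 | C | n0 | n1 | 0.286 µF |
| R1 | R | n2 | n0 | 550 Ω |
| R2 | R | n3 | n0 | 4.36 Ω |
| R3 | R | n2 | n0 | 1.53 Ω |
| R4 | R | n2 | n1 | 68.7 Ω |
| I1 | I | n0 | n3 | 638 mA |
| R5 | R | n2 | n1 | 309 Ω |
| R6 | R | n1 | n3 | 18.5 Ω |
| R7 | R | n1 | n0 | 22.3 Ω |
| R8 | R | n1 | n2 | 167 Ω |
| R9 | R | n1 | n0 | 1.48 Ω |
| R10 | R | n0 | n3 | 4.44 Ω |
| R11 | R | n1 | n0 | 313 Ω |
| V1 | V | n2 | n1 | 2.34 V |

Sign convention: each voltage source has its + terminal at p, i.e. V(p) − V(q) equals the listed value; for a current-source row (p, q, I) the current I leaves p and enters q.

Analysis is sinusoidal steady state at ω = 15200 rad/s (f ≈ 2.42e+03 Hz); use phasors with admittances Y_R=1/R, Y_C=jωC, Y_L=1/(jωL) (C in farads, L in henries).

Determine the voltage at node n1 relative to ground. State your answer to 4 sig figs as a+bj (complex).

-1.027+0.003127j V

Element admittances at ω=15200 rad/s:
  Y(C1) = 0.000+0.004347j S between n0,n1
  Y(R1) = 0.001818+0.000j S between n2,n0
  Y(R2) = 0.2294+0.000j S between n3,n0
  Y(R3) = 0.6536+0.000j S between n2,n0
  Y(R4) = 0.01456+0.000j S between n2,n1
  I1: injects 0.638 A into n3 (from n0)
  Y(R5) = 0.003236+0.000j S between n2,n1
  Y(R6) = 0.05405+0.000j S between n1,n3
  Y(R7) = 0.04484+0.000j S between n1,n0
  Y(R8) = 0.005988+0.000j S between n1,n2
  Y(R9) = 0.6757+0.000j S between n1,n0
  Y(R10) = 0.2252+0.000j S between n0,n3
  Y(R11) = 0.003195+0.000j S between n1,n0
  V1: constraint V(n2)−V(n1) = 2.34
Assemble and solve the 4×4 MNA system:
  V(n1)=-1.027+0.003127j  V(n2)=1.313+0.003127j  V(n3)=1.145+0.0003324j
  i(V1)=-0.9163-0.002050j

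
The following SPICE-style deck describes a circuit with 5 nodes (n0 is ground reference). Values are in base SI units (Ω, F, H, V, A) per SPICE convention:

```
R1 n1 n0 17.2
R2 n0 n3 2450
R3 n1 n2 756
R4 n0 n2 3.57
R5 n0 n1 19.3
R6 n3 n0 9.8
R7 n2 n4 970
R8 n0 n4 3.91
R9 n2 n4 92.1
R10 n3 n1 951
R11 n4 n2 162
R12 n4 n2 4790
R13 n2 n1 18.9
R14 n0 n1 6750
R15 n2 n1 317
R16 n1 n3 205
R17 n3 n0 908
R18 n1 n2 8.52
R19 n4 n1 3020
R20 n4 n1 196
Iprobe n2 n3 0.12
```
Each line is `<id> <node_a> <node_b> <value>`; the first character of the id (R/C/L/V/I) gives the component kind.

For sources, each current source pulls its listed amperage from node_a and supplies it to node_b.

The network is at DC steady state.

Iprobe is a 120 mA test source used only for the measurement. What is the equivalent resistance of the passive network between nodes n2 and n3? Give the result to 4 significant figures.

R_eq = 11.69 Ω

Apply KCL at each of the 4 non-ground nodes and solve the resulting linear system.
Node n1: branches {R1, R3, R5, R10, R13, R14, R15, R16, R18, R19, R20} → V_1 = -0.1647
Node n2: branches {R3, R4, R7, R9, R11, R12, R13, R15, R18, Iprobe} → V_2 = -0.3154
Node n3: branches {R2, R6, R10, R16, R17, Iprobe} → V_3 = 1.087
Node n4: branches {R7, R8, R9, R11, R12, R19, R20} → V_4 = -0.02382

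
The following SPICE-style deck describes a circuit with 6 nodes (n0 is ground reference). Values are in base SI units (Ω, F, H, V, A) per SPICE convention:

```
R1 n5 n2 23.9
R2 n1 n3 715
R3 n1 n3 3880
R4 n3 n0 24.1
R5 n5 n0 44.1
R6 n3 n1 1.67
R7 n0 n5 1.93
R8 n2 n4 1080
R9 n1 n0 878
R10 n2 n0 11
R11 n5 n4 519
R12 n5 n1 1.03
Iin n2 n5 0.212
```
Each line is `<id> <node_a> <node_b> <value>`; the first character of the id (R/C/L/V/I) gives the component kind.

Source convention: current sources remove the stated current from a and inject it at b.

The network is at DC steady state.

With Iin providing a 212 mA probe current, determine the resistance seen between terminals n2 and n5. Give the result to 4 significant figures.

MNA unknowns: 5 node voltages V₁..V_5
R1: Y=0.04184 on G[5,2]
R2: Y=0.001399 on G[1,3]
R3: Y=0.0002577 on G[1,3]
R4: Y=0.04149 on G[3,0]
R5: Y=0.02268 on G[5,0]
R6: Y=0.5988 on G[3,1]
R7: Y=0.5181 on G[0,5]
R8: Y=0.0009259 on G[2,4]
R9: Y=0.001139 on G[1,0]
R10: Y=0.09091 on G[2,0]
R11: Y=0.001927 on G[5,4]
R12: Y=0.9709 on G[5,1]
Iin: z[2]−=0.212, z[5]+=0.212
solve → V1=0.2282, V2=-1.514, V3=0.2135, V4=-0.3309, V5=0.2376

R_eq = 8.262 Ω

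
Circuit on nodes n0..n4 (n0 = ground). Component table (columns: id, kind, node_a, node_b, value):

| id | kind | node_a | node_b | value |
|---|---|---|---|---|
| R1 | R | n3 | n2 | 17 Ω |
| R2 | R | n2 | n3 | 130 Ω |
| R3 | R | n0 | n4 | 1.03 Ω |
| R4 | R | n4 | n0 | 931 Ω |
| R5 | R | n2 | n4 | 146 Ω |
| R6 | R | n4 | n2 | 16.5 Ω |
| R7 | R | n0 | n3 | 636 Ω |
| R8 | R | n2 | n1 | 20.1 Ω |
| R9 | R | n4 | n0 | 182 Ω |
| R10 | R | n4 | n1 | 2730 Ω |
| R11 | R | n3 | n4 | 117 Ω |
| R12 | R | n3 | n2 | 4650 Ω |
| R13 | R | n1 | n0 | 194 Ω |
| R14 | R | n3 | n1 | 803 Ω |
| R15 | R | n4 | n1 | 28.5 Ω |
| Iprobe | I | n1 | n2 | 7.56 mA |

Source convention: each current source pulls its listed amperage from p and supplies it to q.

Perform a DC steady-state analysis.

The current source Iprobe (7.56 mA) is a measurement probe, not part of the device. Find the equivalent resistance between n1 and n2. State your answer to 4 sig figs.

Apply KCL at each of the 4 non-ground nodes and solve the resulting linear system.
Node n1: branches {R8, R10, R13, R14, R15, Iprobe} → V_1 = -0.06337
Node n2: branches {R1, R2, R5, R6, R8, R12, Iprobe} → V_2 = 0.03437
Node n3: branches {R1, R2, R7, R11, R12, R14} → V_3 = 0.02839
Node n4: branches {R3, R4, R5, R6, R9, R10, R11, R15} → V_4 = 0.0002885

R_eq = 12.93 Ω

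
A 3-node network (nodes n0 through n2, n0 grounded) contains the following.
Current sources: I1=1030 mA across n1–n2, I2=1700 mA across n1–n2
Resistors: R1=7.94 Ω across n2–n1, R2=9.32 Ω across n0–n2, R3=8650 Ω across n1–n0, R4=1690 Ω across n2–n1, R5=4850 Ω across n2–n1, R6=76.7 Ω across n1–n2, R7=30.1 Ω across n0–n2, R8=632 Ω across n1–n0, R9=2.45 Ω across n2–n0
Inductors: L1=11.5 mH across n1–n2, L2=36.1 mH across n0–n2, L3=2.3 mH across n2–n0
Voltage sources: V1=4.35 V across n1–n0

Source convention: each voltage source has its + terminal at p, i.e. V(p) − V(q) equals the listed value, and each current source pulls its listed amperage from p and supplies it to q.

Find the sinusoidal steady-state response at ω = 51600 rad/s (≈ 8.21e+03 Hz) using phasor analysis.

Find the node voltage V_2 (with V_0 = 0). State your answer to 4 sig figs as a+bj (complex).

4.848+0.06433j V

Apply KCL at each of the 2 non-ground nodes and solve the resulting linear system.
Node n1: branches {I1, R1, L1, R3, R4, R5, R6, I2, R8, V1} → V_1 = 4.350+0.000j
Node n2: branches {I1, R1, R2, L1, L2, L3, R4, R5, R6, R7, I2, R9} → V_2 = 4.848+0.06433j
Source currents: i(V1)=-2.668+0.008153j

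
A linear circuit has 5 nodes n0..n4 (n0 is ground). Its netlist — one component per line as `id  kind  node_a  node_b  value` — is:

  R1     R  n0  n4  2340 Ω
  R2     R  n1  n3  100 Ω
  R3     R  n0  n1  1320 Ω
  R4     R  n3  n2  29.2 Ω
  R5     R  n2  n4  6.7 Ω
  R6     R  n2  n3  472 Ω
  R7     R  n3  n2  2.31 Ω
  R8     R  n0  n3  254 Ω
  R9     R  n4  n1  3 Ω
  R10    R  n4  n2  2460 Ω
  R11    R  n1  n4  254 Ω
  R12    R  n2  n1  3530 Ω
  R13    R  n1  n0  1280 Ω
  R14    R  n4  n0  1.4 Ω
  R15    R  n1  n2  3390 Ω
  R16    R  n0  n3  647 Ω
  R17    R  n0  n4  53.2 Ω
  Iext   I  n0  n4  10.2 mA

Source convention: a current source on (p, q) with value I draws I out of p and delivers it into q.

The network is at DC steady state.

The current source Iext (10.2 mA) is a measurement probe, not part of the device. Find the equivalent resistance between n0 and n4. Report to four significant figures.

R_eq = 1.351 Ω

Apply KCL at each of the 4 non-ground nodes and solve the resulting linear system.
Node n1: branches {R2, R3, R9, R11, R12, R13, R15} → V_1 = 0.01370
Node n2: branches {R4, R5, R6, R7, R10, R12, R15} → V_2 = 0.01333
Node n3: branches {R2, R4, R6, R7, R8, R16} → V_3 = 0.01319
Node n4: branches {R1, R5, R9, R10, R11, R14, R17, Iext} → V_4 = 0.01378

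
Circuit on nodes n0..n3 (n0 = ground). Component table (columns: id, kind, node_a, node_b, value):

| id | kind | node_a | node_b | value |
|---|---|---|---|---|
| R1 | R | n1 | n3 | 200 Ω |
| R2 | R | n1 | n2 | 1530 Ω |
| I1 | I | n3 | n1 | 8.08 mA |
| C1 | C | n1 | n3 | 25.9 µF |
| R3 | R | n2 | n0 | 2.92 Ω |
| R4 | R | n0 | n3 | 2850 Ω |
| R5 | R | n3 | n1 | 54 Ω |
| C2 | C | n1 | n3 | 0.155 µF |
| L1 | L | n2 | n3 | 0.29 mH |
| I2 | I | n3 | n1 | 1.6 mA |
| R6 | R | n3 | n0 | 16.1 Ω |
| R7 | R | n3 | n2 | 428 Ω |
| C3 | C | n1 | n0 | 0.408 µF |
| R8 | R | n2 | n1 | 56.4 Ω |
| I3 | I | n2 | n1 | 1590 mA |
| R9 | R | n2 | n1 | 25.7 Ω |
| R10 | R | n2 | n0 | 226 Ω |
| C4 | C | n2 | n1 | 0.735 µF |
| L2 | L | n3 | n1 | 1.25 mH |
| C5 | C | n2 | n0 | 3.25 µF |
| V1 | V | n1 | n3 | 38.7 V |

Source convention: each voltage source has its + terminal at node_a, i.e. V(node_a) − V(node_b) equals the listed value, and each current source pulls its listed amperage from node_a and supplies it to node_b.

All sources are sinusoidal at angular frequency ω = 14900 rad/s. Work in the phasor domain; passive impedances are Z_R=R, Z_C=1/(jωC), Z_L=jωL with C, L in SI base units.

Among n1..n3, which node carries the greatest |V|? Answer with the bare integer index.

Apply KCL at each of the 3 non-ground nodes and solve the resulting linear system.
Node n1: branches {R1, R2, I1, C1, R5, C2, I2, C3, R8, I3, R9, C4, L2, V1} → V_1 = 39.56-3.508j
Node n2: branches {R2, R3, L1, R7, R8, I3, R9, R10, C4, C5} → V_2 = -0.2204-0.03086j
Node n3: branches {R1, I1, C1, R4, R5, C2, L1, I2, R6, R7, L2, V1} → V_3 = 0.8585-3.508j
Source currents: i(V1)=-1.649-13.42j

1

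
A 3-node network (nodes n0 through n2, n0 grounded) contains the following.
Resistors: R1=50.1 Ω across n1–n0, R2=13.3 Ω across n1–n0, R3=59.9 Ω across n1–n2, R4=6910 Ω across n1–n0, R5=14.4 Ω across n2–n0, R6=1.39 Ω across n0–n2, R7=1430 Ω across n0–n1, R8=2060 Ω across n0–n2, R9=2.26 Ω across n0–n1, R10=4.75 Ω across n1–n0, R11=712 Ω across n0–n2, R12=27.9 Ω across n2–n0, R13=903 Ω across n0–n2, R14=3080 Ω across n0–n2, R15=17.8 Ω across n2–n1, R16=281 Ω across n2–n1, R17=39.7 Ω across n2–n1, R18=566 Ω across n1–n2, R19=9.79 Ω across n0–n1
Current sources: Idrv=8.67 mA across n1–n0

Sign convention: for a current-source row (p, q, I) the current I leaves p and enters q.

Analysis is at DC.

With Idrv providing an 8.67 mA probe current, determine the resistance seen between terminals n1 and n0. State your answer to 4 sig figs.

Element admittances at DC:
  Y(R1) = 0.01996 S between n1,n0
  Y(R2) = 0.07519 S between n1,n0
  Y(R3) = 0.01669 S between n1,n2
  Y(R4) = 0.0001447 S between n1,n0
  Y(R5) = 0.06944 S between n2,n0
  Y(R6) = 0.7194 S between n0,n2
  Y(R7) = 0.0006993 S between n0,n1
  Y(R8) = 0.0004854 S between n0,n2
  Y(R9) = 0.4425 S between n0,n1
  Y(R10) = 0.2105 S between n1,n0
  Y(R11) = 0.001404 S between n0,n2
  Y(R12) = 0.03584 S between n2,n0
  Y(R13) = 0.001107 S between n0,n2
  Y(R14) = 0.0003247 S between n0,n2
  Y(R15) = 0.05618 S between n2,n1
  Y(R16) = 0.003559 S between n2,n1
  Y(R17) = 0.02519 S between n2,n1
  Y(R18) = 0.001767 S between n1,n2
  Y(R19) = 0.1021 S between n0,n1
  Idrv: injects 0.00867 A into n0 (from n1)
Assemble and solve the 2×2 MNA system:
  V(n1)=-0.009194  V(n2)=-0.001020

R_eq = 1.060 Ω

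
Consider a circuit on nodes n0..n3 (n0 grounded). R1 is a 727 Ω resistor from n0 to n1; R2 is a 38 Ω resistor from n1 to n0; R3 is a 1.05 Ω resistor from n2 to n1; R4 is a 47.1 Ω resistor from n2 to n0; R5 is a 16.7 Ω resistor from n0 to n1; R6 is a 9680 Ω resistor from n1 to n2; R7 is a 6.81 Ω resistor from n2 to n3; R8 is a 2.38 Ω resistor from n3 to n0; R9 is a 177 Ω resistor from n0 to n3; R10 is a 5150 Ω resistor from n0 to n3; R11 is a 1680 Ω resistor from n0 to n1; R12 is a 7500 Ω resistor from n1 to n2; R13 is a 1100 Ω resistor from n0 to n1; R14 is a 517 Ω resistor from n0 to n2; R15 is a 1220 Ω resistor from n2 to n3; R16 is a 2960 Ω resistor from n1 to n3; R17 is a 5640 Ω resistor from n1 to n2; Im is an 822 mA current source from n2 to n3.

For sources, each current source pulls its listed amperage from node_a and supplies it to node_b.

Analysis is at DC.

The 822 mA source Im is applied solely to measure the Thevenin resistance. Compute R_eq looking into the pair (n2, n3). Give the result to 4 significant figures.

MNA unknowns: 3 node voltages V₁..V_3
R1: Y=0.001376 on G[0,1]
R2: Y=0.02632 on G[1,0]
R3: Y=0.9524 on G[2,1]
R4: Y=0.02123 on G[2,0]
R5: Y=0.05988 on G[0,1]
R6: Y=0.0001033 on G[1,2]
R7: Y=0.1468 on G[2,3]
R8: Y=0.4202 on G[3,0]
R9: Y=0.005650 on G[0,3]
R10: Y=0.0001942 on G[0,3]
R11: Y=0.0005952 on G[0,1]
R12: Y=0.0001333 on G[1,2]
R13: Y=0.0009091 on G[0,1]
R14: Y=0.001934 on G[0,2]
R15: Y=0.0008197 on G[2,3]
R16: Y=0.0003378 on G[1,3]
R17: Y=0.0001773 on G[1,2]
Im: z[2]−=0.822, z[3]+=0.822
solve → V1=-2.601, V2=-2.845, V3=0.6986

R_eq = 4.311 Ω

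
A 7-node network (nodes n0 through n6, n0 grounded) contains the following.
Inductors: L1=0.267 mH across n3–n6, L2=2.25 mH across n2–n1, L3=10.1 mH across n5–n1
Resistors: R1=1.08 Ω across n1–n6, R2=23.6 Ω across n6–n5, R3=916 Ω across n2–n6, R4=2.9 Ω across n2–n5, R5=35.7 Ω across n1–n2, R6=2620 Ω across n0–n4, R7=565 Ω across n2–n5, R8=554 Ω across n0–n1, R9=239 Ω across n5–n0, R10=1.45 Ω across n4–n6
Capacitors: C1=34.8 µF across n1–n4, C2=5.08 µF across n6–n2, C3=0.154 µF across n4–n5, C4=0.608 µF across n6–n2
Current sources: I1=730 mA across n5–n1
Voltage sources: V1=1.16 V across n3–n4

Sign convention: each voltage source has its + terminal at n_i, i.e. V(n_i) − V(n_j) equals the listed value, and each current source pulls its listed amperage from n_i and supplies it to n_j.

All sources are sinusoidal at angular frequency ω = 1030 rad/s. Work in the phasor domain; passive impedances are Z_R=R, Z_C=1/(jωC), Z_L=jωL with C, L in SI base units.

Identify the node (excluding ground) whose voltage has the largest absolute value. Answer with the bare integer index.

Apply KCL at each of the 6 non-ground nodes and solve the resulting linear system.
Node n1: branches {R1, C1, R5, I1, L2, R8, L3} → V_1 = 1.013+0.9499j
Node n2: branches {C2, R3, R4, R5, L2, C4, R7} → V_2 = 1.104-0.2988j
Node n3: branches {L1, V1} → V_3 = 0.9952+1.145j
Node n4: branches {C1, C3, R6, R10, V1} → V_4 = -0.1648+1.145j
Node n5: branches {C3, R2, R4, I1, R7, R9, L3} → V_5 = -0.4221-0.5142j
Node n6: branches {L1, R1, C2, R2, R3, C4, R10} → V_6 = 0.9656+0.9284j
Source currents: i(V1)=-0.7869+0.1075j

3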